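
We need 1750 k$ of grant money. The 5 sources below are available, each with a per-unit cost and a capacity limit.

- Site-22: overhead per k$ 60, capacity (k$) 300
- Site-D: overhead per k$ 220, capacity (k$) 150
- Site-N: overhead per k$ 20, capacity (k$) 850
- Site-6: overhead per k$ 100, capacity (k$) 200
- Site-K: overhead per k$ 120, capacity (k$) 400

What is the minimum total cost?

103000

Cheapest first:
Take 850 from Site-N at 20 — need 900 more.
Site-22 (60): use full 300 — 600 k$ to go.
Site-6 (100): use full 200 — 400 k$ to go.
Site-K at 120: take all 400 k$ — 0 still needed.
Site-D: unused.
Cost = 850×20 + 300×60 + 200×100 + 400×120 = 103000.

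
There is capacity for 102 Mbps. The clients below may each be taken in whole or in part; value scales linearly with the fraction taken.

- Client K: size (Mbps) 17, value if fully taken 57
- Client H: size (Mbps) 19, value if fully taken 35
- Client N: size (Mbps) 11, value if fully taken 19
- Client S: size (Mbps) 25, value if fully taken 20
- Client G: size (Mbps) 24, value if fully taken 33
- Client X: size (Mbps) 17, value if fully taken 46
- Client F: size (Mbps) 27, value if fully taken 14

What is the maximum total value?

Sort by value density: Client K 57/17≈3.35, Client X 46/17≈2.71, Client H 35/19≈1.84, Client N 19/11≈1.73, Client G 33/24≈1.38, Client S 20/25≈0.8, Client F 14/27≈0.519.
Client K: take in full, 17 Mbps for value 57 ; 85 left.
Client X: take in full, 17 Mbps for value 46 ; 68 left.
Take all of Client H (19 Mbps, value 35) ; 49 Mbps left.
Client N: take in full, 11 Mbps for value 19 ; 38 left.
All 24 Mbps of Client G fit (value 33) ; 14 remain.
Only 14 Mbps remain; take 14/25 of Client S for value 20×14/25 = 11.2.
Total value = 201.2.

201.2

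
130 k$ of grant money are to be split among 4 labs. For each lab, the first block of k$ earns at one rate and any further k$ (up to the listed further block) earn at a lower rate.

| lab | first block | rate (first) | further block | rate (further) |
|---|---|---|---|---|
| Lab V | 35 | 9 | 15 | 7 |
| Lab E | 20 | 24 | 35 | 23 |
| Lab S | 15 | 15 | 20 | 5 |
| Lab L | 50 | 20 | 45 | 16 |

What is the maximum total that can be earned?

2685

Order all 8 blocks by rate: Lab E/T1 24 > Lab E/T2 23 > Lab L/T1 20 > Lab L/T2 16 > Lab S/T1 15 > Lab V/T1 9 > Lab V/T2 7 > Lab S/T2 5.
Lab E/T1 (24): +20 ; 110 left.
Lab E/T2 (23): +35 ; 75 left.
Lab L/T1 (20): +50 ; 25 left.
Lab L T2 at 16: only 25 left, fill 25.
Total = 24×20 + 23×35 + 20×50 + 16×25 = 2685.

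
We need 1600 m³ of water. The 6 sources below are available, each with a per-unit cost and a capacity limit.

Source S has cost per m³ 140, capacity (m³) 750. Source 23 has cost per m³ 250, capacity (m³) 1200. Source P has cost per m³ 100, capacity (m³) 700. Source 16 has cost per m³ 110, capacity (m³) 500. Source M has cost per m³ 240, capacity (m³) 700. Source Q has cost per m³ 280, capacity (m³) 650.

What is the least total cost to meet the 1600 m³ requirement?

Fill from the cheapest source first.
Source P at 100: take all 700 m³ — 900 still needed.
Source 16 at 110: take all 500 m³ — 400 still needed.
Source S at 140: take 400 of its 750 — requirement met.
Source M, Source 23, Source Q: unused.
Cost = 700×100 + 500×110 + 400×140 = 181000.

181000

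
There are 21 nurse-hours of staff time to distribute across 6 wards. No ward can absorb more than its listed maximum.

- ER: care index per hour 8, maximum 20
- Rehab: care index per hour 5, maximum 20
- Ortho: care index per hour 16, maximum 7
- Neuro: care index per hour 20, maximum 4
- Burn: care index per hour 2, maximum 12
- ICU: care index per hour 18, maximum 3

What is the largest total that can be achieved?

Order the wards by care index per hour: Neuro 20 > ICU 18 > Ortho 16 > ER 8 > Rehab 5 > Burn 2.
Give Neuro 4 to hit its cap of 4 — 17 left.
ICU takes 3 to reach its cap of 3 — 14 left.
Give Ortho 7 to hit its cap of 7 — 7 left.
Only 7 left; ER takes them to reach 7.
Total = 8×7 + 16×7 + 20×4 + 18×3 = 302.

302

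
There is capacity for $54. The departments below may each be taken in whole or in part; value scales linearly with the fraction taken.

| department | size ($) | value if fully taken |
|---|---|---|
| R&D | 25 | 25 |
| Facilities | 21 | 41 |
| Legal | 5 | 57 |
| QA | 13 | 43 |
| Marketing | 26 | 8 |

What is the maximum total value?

156

Sort by value density: Legal 57/5≈11.4, QA 43/13≈3.31, Facilities 41/21≈1.95, R&D 25/25≈1, Marketing 8/26≈0.308.
All 5 $ of Legal fit (value 57) ; 49 remain.
QA: take in full, 13 $ for value 43 ; 36 left.
Take all of Facilities (21 $, value 41) ; 15 $ left.
15 $ left: a 15/25 share of R&D gives 25×15/25 = 15.
Total value = 156.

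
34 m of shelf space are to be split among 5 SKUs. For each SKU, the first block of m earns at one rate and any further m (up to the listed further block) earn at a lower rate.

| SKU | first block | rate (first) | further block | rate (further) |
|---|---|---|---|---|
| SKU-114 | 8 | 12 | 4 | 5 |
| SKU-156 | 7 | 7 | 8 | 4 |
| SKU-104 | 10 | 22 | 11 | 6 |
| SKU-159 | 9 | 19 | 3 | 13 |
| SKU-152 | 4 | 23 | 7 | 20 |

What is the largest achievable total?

Rank every tier by rate: SKU-152/first 23 > SKU-104/first 22 > SKU-152/second 20 > SKU-159/first 19 > SKU-159/second 13 > SKU-114/first 12 > SKU-156/first 7 > SKU-104/second 6 > SKU-114/second 5 > SKU-156/second 4.
SKU-152 first at 23: fill all 4 → 30 left.
SKU-104/first (22): +10 → 20 left.
SKU-152/second (20): +7 → 13 left.
SKU-159 first at 19: fill all 9 → 4 left.
SKU-159/second (13): +3 → 1 left.
SKU-114 first at 12: only 1 left, fill 1.
Total = 23×4 + 22×10 + 20×7 + 19×9 + 13×3 + 12×1 = 674.

674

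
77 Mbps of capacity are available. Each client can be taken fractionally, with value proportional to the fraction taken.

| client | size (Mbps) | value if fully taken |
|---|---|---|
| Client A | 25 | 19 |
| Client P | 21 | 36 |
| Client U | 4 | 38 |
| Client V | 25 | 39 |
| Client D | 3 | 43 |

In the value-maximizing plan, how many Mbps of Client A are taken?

Best value per unit of size first: Client D 43/3≈14.3, Client U 38/4≈9.5, Client P 36/21≈1.71, Client V 39/25≈1.56, Client A 19/25≈0.76.
All 3 Mbps of Client D fit (value 43) ; 74 remain.
All 4 Mbps of Client U fit (value 38) ; 70 remain.
Take all of Client P (21 Mbps, value 36) ; 49 Mbps left.
Take all of Client V (25 Mbps, value 39) ; 24 Mbps left.
Only 24 Mbps remain; take 24/25 of Client A for value 19×24/25 = 18.24.

24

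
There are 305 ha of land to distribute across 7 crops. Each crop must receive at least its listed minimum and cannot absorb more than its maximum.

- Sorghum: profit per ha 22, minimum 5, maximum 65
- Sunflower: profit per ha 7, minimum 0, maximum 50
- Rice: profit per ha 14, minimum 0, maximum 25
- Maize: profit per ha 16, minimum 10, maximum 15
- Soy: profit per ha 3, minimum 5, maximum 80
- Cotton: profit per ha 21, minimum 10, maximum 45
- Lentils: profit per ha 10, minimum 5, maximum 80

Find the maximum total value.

4190

Meeting every minimum uses 5+0+0+10+5+10+5 = 35 ha, leaving 270.
Rank by profit per ha: Sorghum 22 > Cotton 21 > Maize 16 > Rice 14 > Lentils 10 > Sunflower 7 > Soy 3.
Give Sorghum 60 more to hit its cap of 65 → 210 left.
Give Cotton 35 more to hit its cap of 45 → 175 left.
Maize takes 5 more to reach its cap of 15 → 170 left.
Give Rice 25 more to hit its cap of 25 → 145 left.
Lentils: +75 to 80 (cap) → 70 left.
Sunflower: +50 to 50 (cap) → 20 left.
Only 20 left; Soy takes them to reach 25.
Total = 22×65 + 7×50 + 14×25 + 16×15 + 3×25 + 21×45 + 10×80 = 4190.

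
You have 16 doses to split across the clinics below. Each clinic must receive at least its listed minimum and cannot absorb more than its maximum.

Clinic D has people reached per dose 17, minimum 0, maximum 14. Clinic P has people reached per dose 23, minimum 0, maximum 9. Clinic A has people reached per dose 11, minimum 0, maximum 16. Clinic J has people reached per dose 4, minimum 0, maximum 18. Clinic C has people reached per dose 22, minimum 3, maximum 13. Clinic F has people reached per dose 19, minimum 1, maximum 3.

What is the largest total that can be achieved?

Meeting every minimum uses 0+0+0+0+3+1 = 4 doses, leaving 12.
Highest people reached per dose first: Clinic P 23 > Clinic C 22 > Clinic F 19 > Clinic D 17 > Clinic A 11 > Clinic J 4.
Clinic P takes 9 more to reach its cap of 9 — 3 left.
Clinic C: +3 (room for 10) → 6. Pool exhausted.
Total = 23×9 + 22×6 + 19×1 = 358.

358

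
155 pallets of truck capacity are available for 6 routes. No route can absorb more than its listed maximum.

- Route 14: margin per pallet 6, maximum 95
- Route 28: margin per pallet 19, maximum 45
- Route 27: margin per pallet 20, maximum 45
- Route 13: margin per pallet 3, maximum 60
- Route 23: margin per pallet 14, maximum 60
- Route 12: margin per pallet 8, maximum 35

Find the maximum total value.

2635

Rank by margin per pallet: Route 27 20 > Route 28 19 > Route 23 14 > Route 12 8 > Route 14 6 > Route 13 3.
Route 27 takes 45 to reach its cap of 45 — 110 left.
Route 28: +45 to 45 (cap) — 65 left.
Route 23 takes 60 to reach its cap of 60 — 5 left.
Route 12 has room for 35 but only 5 remain, so it gets 5.
Total = 19×45 + 20×45 + 14×60 + 8×5 = 2635.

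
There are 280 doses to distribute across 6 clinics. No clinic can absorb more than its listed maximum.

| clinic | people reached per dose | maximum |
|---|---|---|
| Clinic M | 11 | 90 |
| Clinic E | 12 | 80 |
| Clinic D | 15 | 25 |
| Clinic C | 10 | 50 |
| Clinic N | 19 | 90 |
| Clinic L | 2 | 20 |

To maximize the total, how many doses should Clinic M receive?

Highest people reached per dose first: Clinic N 19 > Clinic D 15 > Clinic E 12 > Clinic M 11 > Clinic C 10 > Clinic L 2.
Give Clinic N 90 to hit its cap of 90 ; 190 left.
Clinic D takes 25 to reach its cap of 25 ; 165 left.
Clinic E takes 80 to reach its cap of 80 ; 85 left.
Clinic M: +85 (room for 90) → 85. Pool exhausted.

85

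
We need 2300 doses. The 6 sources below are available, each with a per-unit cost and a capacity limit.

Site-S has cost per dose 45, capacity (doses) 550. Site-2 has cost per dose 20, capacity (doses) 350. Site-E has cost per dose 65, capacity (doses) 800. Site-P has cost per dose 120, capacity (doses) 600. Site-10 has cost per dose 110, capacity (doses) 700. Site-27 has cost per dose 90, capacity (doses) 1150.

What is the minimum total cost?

Fill from the cheapest source first.
Site-2 at 20: take all 350 doses → 1950 still needed.
Site-S at 45: take all 550 doses → 1400 still needed.
Take 800 from Site-E at 65 → need 600 more.
Site-27 (90): take the remaining 600 → done.
Site-10, Site-P: unused.
Cost = 350×20 + 550×45 + 800×65 + 600×90 = 137750.

137750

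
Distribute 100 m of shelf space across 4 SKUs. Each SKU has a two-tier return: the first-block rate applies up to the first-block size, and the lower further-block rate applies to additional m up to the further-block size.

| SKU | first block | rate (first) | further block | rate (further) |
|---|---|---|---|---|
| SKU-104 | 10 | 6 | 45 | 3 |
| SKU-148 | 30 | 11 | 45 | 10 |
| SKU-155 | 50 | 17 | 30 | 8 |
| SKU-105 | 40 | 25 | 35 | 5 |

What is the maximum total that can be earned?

Rank every tier by rate: SKU-105/T1 25 > SKU-155/T1 17 > SKU-148/T1 11 > SKU-148/T2 10 > SKU-155/T2 8 > SKU-104/T1 6 > SKU-105/T2 5 > SKU-104/T2 3.
SKU-105/T1 (25): +40 ; 60 left.
SKU-155 T1 at 17: fill all 50 ; 10 left.
SKU-148 T1 at 11: only 10 left, fill 10.
Total = 25×40 + 17×50 + 11×10 = 1960.

1960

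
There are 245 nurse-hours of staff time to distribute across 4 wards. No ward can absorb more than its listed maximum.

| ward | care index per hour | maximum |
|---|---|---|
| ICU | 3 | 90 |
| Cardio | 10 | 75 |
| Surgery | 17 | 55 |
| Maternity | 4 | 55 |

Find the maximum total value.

2085

Order the wards by care index per hour: Surgery 17 > Cardio 10 > Maternity 4 > ICU 3.
Give Surgery 55 to hit its cap of 55 ; 190 left.
Give Cardio 75 to hit its cap of 75 ; 115 left.
Maternity: +55 to 55 (cap) ; 60 left.
ICU: +60 (room for 90) → 60. Pool exhausted.
Total = 3×60 + 10×75 + 17×55 + 4×55 = 2085.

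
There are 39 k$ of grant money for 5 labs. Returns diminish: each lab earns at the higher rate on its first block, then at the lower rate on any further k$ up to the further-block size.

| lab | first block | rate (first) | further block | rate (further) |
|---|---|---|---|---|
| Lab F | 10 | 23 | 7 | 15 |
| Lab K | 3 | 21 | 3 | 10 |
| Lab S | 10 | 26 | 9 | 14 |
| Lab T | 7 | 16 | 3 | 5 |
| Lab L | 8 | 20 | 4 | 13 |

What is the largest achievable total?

840

Treat each block as its own option and order by rate: Lab S/tier1 26 > Lab F/tier1 23 > Lab K/tier1 21 > Lab L/tier1 20 > Lab T/tier1 16 > Lab F/tier2 15 > Lab S/tier2 14 > Lab L/tier2 13 > Lab K/tier2 10 > Lab T/tier2 5.
Lab S tier1 at 26: fill all 10 ; 29 left.
Lab F tier1 at 23: fill all 10 ; 19 left.
Lab K/tier1 (21): +3 ; 16 left.
Fill Lab L tier1 block (8 at 20) ; 8 left.
Lab T tier1 at 16: fill all 7 ; 1 left.
Lab F tier2 at 15: only 1 left, fill 1.
Total = 26×10 + 23×10 + 21×3 + 20×8 + 16×7 + 15×1 = 840.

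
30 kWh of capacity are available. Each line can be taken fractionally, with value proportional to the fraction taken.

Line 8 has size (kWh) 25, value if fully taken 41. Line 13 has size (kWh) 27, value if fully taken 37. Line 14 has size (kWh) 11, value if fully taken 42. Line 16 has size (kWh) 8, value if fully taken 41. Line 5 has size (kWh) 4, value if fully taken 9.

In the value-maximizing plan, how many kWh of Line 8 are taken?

Best value per unit of size first: Line 16 41/8≈5.12, Line 14 42/11≈3.82, Line 5 9/4≈2.25, Line 8 41/25≈1.64, Line 13 37/27≈1.37.
All 8 kWh of Line 16 fit (value 41) ; 22 remain.
Line 14: take in full, 11 kWh for value 42 ; 11 left.
All 4 kWh of Line 5 fit (value 9) ; 7 remain.
7 kWh left: a 7/25 share of Line 8 gives 41×7/25 = 11.48.

7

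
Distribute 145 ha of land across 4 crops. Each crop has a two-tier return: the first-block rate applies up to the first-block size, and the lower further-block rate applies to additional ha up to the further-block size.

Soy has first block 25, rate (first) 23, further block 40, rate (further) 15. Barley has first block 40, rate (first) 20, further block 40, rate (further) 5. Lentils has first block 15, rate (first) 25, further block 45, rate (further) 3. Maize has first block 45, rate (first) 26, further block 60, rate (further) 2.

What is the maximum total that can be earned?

3220

Order all 8 blocks by rate: Maize/tier1 26 > Lentils/tier1 25 > Soy/tier1 23 > Barley/tier1 20 > Soy/tier2 15 > Barley/tier2 5 > Lentils/tier2 3 > Maize/tier2 2.
Maize/tier1 (26): +45 → 100 left.
Lentils/tier1 (25): +15 → 85 left.
Soy/tier1 (23): +25 → 60 left.
Barley tier1 at 20: fill all 40 → 20 left.
Soy/tier2: +20 of 40 at 15; pool empty.
Total = 26×45 + 25×15 + 23×25 + 20×40 + 15×20 = 3220.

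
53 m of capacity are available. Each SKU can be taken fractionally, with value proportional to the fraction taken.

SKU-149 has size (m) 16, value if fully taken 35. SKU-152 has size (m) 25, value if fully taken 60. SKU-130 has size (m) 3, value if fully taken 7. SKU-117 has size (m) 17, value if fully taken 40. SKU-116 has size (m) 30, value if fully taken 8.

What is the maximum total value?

124.5

Rank by value-to-size ratio: SKU-152 60/25≈2.4, SKU-117 40/17≈2.35, SKU-130 7/3≈2.33, SKU-149 35/16≈2.19, SKU-116 8/30≈0.267.
All 25 m of SKU-152 fit (value 60) ; 28 remain.
All 17 m of SKU-117 fit (value 40) ; 11 remain.
All 3 m of SKU-130 fit (value 7) ; 8 remain.
Only 8 m remain; take 8/16 of SKU-149 for value 35×8/16 = 17.5.
Total value = 124.5.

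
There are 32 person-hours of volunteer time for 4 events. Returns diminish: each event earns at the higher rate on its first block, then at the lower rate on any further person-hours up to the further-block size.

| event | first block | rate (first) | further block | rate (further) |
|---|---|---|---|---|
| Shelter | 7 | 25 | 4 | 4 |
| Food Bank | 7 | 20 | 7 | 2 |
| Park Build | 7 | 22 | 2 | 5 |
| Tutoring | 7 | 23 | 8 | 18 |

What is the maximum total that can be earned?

Treat each block as its own option and order by rate: Shelter/T1 25 > Tutoring/T1 23 > Park Build/T1 22 > Food Bank/T1 20 > Tutoring/T2 18 > Park Build/T2 5 > Shelter/T2 4 > Food Bank/T2 2.
Shelter T1 at 25: fill all 7 — 25 left.
Fill Tutoring T1 block (7 at 23) — 18 left.
Park Build T1 at 22: fill all 7 — 11 left.
Fill Food Bank T1 block (7 at 20) — 4 left.
Tutoring T2 at 18: only 4 left, fill 4.
Total = 25×7 + 23×7 + 22×7 + 20×7 + 18×4 = 702.

702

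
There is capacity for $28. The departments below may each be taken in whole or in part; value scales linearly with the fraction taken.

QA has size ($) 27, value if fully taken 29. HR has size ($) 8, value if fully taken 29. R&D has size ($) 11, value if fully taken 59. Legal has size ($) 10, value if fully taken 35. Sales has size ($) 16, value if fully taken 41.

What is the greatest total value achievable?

Best value per unit of size first: R&D 59/11≈5.36, HR 29/8≈3.62, Legal 35/10≈3.5, Sales 41/16≈2.56, QA 29/27≈1.07.
Take all of R&D (11 $, value 59) ; 17 $ left.
HR: take in full, 8 $ for value 29 ; 9 left.
Only 9 $ remain; take 9/10 of Legal for value 35×9/10 = 31.5.
Total value = 119.5.

119.5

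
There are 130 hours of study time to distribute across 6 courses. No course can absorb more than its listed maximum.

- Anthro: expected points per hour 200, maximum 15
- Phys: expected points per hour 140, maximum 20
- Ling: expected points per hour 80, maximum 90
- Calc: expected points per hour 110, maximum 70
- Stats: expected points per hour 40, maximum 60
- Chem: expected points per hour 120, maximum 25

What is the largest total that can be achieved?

16500

Order the courses by expected points per hour: Anthro 200 > Phys 140 > Chem 120 > Calc 110 > Ling 80 > Stats 40.
Anthro takes 15 to reach its cap of 15 — 115 left.
Phys: +20 to 20 (cap) — 95 left.
Give Chem 25 to hit its cap of 25 — 70 left.
Calc: +70 to 70 (cap) — 0 left.
Total = 200×15 + 140×20 + 110×70 + 120×25 = 16500.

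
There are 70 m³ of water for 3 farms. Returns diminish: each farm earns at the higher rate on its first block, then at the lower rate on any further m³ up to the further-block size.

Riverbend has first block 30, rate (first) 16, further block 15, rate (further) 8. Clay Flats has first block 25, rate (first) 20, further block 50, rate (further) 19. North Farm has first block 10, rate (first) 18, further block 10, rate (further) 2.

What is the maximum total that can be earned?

1355

Order all 6 blocks by rate: Clay Flats/first 20 > Clay Flats/second 19 > North Farm/first 18 > Riverbend/first 16 > Riverbend/second 8 > North Farm/second 2.
Clay Flats/first (20): +25 — 45 left.
Clay Flats second at 19: only 45 left, fill 45.
Total = 20×25 + 19×45 = 1355.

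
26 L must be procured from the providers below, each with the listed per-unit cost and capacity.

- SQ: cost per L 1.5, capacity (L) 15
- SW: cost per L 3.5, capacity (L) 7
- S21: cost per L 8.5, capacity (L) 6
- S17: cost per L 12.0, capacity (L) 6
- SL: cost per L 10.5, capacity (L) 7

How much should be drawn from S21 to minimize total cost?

4

Cheapest first:
SQ at 1.5: take all 15 L → 11 still needed.
SW (3.5): use full 7 → 4 L to go.
Take 4 from S21 at 8.5 to finish.
SL, S17: unused.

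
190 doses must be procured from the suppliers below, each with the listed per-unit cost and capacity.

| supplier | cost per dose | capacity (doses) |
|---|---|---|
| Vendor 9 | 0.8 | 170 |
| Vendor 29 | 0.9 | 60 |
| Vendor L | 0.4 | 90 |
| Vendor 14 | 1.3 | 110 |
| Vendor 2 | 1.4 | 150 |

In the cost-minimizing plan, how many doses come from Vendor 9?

100

Fill from the cheapest supplier first.
Vendor L (0.4): use full 90 — 100 doses to go.
Vendor 9 (0.8): take the remaining 100 — done.
Vendor 29, Vendor 14, Vendor 2: unused.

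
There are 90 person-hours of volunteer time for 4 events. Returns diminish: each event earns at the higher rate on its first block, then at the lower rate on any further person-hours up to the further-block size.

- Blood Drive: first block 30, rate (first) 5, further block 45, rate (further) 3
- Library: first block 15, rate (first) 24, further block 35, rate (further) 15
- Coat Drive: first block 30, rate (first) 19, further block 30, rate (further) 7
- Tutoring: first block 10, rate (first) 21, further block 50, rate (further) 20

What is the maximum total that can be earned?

1855

Order all 8 blocks by rate: Library/T1 24 > Tutoring/T1 21 > Tutoring/T2 20 > Coat Drive/T1 19 > Library/T2 15 > Coat Drive/T2 7 > Blood Drive/T1 5 > Blood Drive/T2 3.
Fill Library T1 block (15 at 24) → 75 left.
Fill Tutoring T1 block (10 at 21) → 65 left.
Tutoring/T2 (20): +50 → 15 left.
15 remain; put them into Coat Drive T1 at 19.
Total = 24×15 + 21×10 + 20×50 + 19×15 = 1855.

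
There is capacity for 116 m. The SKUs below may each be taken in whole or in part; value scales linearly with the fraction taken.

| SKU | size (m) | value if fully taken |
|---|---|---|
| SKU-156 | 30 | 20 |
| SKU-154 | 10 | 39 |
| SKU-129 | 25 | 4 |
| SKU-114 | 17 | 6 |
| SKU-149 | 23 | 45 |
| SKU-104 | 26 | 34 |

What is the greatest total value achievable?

145.6

Best value per unit of size first: SKU-154 39/10≈3.9, SKU-149 45/23≈1.96, SKU-104 34/26≈1.31, SKU-156 20/30≈0.667, SKU-114 6/17≈0.353, SKU-129 4/25≈0.16.
Take all of SKU-154 (10 m, value 39) → 106 m left.
All 23 m of SKU-149 fit (value 45) → 83 remain.
Take all of SKU-104 (26 m, value 34) → 57 m left.
Take all of SKU-156 (30 m, value 20) → 27 m left.
All 17 m of SKU-114 fit (value 6) → 10 remain.
10 m left: a 10/25 share of SKU-129 gives 4×10/25 = 1.6.
Total value = 145.6.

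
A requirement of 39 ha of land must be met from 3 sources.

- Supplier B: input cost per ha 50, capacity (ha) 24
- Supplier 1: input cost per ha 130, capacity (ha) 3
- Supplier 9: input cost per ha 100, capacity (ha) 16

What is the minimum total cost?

Fill from the cheapest source first.
Supplier B (50): use full 24 ; 15 ha to go.
Take 15 from Supplier 9 at 100 to finish.
Supplier 1: unused.
Cost = 24×50 + 15×100 = 2700.

2700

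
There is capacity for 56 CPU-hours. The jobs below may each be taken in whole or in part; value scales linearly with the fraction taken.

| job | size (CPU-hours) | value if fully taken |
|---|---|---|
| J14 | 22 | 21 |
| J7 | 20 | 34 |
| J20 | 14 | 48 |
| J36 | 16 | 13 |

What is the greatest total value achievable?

103

Rank by value-to-size ratio: J20 48/14≈3.43, J7 34/20≈1.7, J14 21/22≈0.955, J36 13/16≈0.812.
J20: take in full, 14 CPU-hours for value 48 ; 42 left.
All 20 CPU-hours of J7 fit (value 34) ; 22 remain.
All 22 CPU-hours of J14 fit (value 21) ; 0 remain.
Total value = 103.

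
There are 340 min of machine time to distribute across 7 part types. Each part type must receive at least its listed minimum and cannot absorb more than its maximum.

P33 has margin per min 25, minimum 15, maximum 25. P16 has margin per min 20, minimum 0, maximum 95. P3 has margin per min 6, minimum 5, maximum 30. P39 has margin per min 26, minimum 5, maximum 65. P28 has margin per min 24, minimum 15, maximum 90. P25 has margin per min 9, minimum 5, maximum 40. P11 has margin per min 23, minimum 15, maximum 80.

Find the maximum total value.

Meeting every minimum uses 15+0+5+5+15+5+15 = 60 min, leaving 280.
Highest margin per min first: P39 26 > P33 25 > P28 24 > P11 23 > P16 20 > P25 9 > P3 6.
P39 takes 60 more to reach its cap of 65 → 220 left.
P33 takes 10 more to reach its cap of 25 → 210 left.
P28: +75 to 90 (cap) → 135 left.
Give P11 65 more to hit its cap of 80 → 70 left.
P16: +70 (room for 95) → 70. Pool exhausted.
Total = 25×25 + 20×70 + 6×5 + 26×65 + 24×90 + 9×5 + 23×80 = 7790.

7790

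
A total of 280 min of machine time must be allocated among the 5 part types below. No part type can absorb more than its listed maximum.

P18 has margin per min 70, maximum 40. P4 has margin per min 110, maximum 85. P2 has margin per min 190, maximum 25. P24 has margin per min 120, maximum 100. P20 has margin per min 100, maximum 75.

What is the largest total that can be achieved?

Rank by margin per min: P2 190 > P24 120 > P4 110 > P20 100 > P18 70.
P2: +25 to 25 (cap) ; 255 left.
P24: +100 to 100 (cap) ; 155 left.
P4 takes 85 to reach its cap of 85 ; 70 left.
Only 70 left; P20 takes them to reach 70.
Total = 110×85 + 190×25 + 120×100 + 100×70 = 33100.

33100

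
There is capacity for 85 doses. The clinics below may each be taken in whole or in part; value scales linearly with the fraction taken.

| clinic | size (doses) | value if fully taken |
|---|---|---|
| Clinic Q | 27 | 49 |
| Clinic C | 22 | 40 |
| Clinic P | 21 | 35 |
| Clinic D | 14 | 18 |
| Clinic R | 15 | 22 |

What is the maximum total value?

Best value per unit of size first: Clinic C 40/22≈1.82, Clinic Q 49/27≈1.81, Clinic P 35/21≈1.67, Clinic R 22/15≈1.47, Clinic D 18/14≈1.29.
All 22 doses of Clinic C fit (value 40) ; 63 remain.
Clinic Q: take in full, 27 doses for value 49 ; 36 left.
All 21 doses of Clinic P fit (value 35) ; 15 remain.
Clinic R: take in full, 15 doses for value 22 ; 0 left.
Total value = 146.

146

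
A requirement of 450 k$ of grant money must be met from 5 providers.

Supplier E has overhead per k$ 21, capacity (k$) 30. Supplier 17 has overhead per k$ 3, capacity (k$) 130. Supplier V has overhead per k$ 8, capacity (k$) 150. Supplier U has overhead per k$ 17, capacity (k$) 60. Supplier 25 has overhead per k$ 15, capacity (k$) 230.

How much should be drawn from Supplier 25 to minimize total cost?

170

Fill from the cheapest provider first.
Supplier 17 (3): use full 130 ; 320 k$ to go.
Supplier V at 8: take all 150 k$ ; 170 still needed.
Supplier 25 at 15: take 170 of its 230 ; requirement met.
Supplier U, Supplier E: unused.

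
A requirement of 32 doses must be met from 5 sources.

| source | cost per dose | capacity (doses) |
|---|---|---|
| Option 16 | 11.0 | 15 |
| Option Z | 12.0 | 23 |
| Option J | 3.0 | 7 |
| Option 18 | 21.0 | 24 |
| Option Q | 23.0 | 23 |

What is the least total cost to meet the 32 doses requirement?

306

Fill from the cheapest source first.
Option J at 3.0: take all 7 doses → 25 still needed.
Option 16 (11.0): use full 15 → 10 doses to go.
Option Z (12.0): take the remaining 10 → done.
Option 18, Option Q: unused.
Cost = 7×3.0 + 15×11.0 + 10×12.0 = 306.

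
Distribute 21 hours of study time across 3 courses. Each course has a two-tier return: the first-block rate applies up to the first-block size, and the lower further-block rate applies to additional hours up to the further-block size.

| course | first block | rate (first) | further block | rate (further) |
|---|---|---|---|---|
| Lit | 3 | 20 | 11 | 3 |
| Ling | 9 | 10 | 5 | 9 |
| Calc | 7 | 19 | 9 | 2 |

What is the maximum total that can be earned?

Treat each block as its own option and order by rate: Lit/T1 20 > Calc/T1 19 > Ling/T1 10 > Ling/T2 9 > Lit/T2 3 > Calc/T2 2.
Lit/T1 (20): +3 — 18 left.
Calc/T1 (19): +7 — 11 left.
Ling/T1 (10): +9 — 2 left.
Ling/T2: +2 of 5 at 9; pool empty.
Total = 20×3 + 19×7 + 10×9 + 9×2 = 301.

301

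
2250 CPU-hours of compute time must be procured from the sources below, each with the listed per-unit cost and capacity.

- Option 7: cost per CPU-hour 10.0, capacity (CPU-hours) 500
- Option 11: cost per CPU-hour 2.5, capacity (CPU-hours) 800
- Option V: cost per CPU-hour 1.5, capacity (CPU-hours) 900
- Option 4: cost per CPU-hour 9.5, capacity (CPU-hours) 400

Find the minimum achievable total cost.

Cheapest first:
Take 900 from Option V at 1.5 ; need 1350 more.
Option 11 at 2.5: take all 800 CPU-hours ; 550 still needed.
Take 400 from Option 4 at 9.5 ; need 150 more.
Option 7 at 10.0: take 150 of its 500 ; requirement met.
Cost = 900×1.5 + 800×2.5 + 400×9.5 + 150×10.0 = 8650.

8650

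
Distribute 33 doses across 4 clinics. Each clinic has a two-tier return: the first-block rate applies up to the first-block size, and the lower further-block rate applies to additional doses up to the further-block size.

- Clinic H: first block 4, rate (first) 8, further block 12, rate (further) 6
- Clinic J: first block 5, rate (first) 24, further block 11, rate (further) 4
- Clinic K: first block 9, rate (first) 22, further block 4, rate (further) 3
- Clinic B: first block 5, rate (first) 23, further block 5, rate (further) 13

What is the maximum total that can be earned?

560

Treat each block as its own option and order by rate: Clinic J/T1 24 > Clinic B/T1 23 > Clinic K/T1 22 > Clinic B/T2 13 > Clinic H/T1 8 > Clinic H/T2 6 > Clinic J/T2 4 > Clinic K/T2 3.
Clinic J T1 at 24: fill all 5 — 28 left.
Fill Clinic B T1 block (5 at 23) — 23 left.
Fill Clinic K T1 block (9 at 22) — 14 left.
Clinic B/T2 (13): +5 — 9 left.
Clinic H/T1 (8): +4 — 5 left.
Clinic H T2 at 6: only 5 left, fill 5.
Total = 24×5 + 23×5 + 22×9 + 13×5 + 8×4 + 6×5 = 560.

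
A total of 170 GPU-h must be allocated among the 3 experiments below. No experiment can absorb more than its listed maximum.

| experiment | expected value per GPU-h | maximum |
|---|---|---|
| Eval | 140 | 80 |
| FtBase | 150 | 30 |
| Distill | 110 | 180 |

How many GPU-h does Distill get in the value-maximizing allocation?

Order the experiments by expected value per GPU-h: FtBase 150 > Eval 140 > Distill 110.
Give FtBase 30 to hit its cap of 30 ; 140 left.
Eval: +80 to 80 (cap) ; 60 left.
Distill: +60 (room for 180) → 60. Pool exhausted.

60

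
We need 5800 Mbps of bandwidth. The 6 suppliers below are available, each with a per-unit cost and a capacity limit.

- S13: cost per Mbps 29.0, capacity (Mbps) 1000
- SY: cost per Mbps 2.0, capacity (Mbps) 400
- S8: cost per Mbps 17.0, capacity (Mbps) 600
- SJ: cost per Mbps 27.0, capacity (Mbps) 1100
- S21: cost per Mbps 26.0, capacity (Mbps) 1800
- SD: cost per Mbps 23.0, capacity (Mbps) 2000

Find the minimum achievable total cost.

130800

Cheapest first:
SY (2.0): use full 400 → 5400 Mbps to go.
Take 600 from S8 at 17.0 → need 4800 more.
SD at 23.0: take all 2000 Mbps → 2800 still needed.
S21 at 26.0: take all 1800 Mbps → 1000 still needed.
SJ at 27.0: take 1000 of its 1100 → requirement met.
S13: unused.
Cost = 400×2.0 + 600×17.0 + 2000×23.0 + 1800×26.0 + 1000×27.0 = 130800.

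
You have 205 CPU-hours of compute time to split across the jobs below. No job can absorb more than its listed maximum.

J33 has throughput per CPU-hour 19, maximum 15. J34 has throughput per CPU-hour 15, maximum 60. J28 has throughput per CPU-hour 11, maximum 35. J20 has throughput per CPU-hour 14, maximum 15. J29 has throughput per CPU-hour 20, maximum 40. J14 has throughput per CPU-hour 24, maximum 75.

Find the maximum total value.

Highest throughput per CPU-hour first: J14 24 > J29 20 > J33 19 > J34 15 > J20 14 > J28 11.
J14 takes 75 to reach its cap of 75 ; 130 left.
J29: +40 to 40 (cap) ; 90 left.
J33 takes 15 to reach its cap of 15 ; 75 left.
J34: +60 to 60 (cap) ; 15 left.
J20: +15 to 15 (cap) ; 0 left.
Total = 19×15 + 15×60 + 14×15 + 20×40 + 24×75 = 3995.

3995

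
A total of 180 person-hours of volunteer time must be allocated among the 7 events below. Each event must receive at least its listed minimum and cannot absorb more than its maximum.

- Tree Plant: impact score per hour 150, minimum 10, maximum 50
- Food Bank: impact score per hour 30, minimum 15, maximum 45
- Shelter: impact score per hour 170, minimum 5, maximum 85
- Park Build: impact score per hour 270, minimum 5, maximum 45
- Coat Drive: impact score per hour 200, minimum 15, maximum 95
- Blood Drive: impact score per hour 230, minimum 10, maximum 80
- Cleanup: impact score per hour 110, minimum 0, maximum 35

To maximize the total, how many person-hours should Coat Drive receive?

25

Meeting every minimum uses 10+15+5+5+15+10+0 = 60 person-hours, leaving 120.
Highest impact score per hour first: Park Build 270 > Blood Drive 230 > Coat Drive 200 > Shelter 170 > Tree Plant 150 > Cleanup 110 > Food Bank 30.
Park Build takes 40 more to reach its cap of 45 — 80 left.
Blood Drive takes 70 more to reach its cap of 80 — 10 left.
Coat Drive has room for 80 more but only 10 remain, so it gets 25.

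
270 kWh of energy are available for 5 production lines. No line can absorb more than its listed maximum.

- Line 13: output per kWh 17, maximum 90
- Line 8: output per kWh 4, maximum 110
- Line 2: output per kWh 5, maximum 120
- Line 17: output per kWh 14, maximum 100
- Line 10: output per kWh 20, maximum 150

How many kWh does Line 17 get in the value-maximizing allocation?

30

Order the production lines by output per kWh: Line 10 20 > Line 13 17 > Line 17 14 > Line 2 5 > Line 8 4.
Give Line 10 150 to hit its cap of 150 — 120 left.
Line 13: +90 to 90 (cap) — 30 left.
Line 17: +30 (room for 100) → 30. Pool exhausted.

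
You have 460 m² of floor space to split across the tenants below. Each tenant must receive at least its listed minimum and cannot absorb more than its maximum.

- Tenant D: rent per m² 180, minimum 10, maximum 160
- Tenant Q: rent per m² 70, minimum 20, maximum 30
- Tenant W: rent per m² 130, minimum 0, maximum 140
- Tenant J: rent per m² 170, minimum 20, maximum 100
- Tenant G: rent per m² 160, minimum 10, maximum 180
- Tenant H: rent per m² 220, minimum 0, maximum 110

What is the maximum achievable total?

82600

Meeting every minimum uses 10+20+0+20+10+0 = 60 m², leaving 400.
Rank by rent per m²: Tenant H 220 > Tenant D 180 > Tenant J 170 > Tenant G 160 > Tenant W 130 > Tenant Q 70.
Give Tenant H 110 more to hit its cap of 110 — 290 left.
Give Tenant D 150 more to hit its cap of 160 — 140 left.
Tenant J takes 80 more to reach its cap of 100 — 60 left.
Only 60 left; Tenant G takes them to reach 70.
Total = 180×160 + 70×20 + 170×100 + 160×70 + 220×110 = 82600.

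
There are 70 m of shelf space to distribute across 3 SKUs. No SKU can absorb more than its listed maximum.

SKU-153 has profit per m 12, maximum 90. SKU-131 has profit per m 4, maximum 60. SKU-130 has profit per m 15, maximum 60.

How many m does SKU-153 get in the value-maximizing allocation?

10

Order the SKUs by profit per m: SKU-130 15 > SKU-153 12 > SKU-131 4.
SKU-130: +60 to 60 (cap) — 10 left.
Only 10 left; SKU-153 takes them to reach 10.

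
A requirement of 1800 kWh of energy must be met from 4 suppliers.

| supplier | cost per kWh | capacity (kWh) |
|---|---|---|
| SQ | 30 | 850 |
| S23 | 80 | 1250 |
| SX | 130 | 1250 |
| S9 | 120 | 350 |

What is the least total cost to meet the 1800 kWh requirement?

101500

Cheapest first:
SQ (30): use full 850 → 950 kWh to go.
Take 950 from S23 at 80 to finish.
S9, SX: unused.
Cost = 850×30 + 950×80 = 101500.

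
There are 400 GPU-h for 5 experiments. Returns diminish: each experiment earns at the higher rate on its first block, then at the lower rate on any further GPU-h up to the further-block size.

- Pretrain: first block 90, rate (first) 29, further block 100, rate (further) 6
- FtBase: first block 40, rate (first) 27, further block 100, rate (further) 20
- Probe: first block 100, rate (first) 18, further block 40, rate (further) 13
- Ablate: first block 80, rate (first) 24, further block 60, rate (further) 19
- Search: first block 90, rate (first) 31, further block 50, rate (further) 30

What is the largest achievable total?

10900

Rank every tier by rate: Search/T1 31 > Search/T2 30 > Pretrain/T1 29 > FtBase/T1 27 > Ablate/T1 24 > FtBase/T2 20 > Ablate/T2 19 > Probe/T1 18 > Probe/T2 13 > Pretrain/T2 6.
Search T1 at 31: fill all 90 — 310 left.
Fill Search T2 block (50 at 30) — 260 left.
Fill Pretrain T1 block (90 at 29) — 170 left.
Fill FtBase T1 block (40 at 27) — 130 left.
Fill Ablate T1 block (80 at 24) — 50 left.
FtBase T2 at 20: only 50 left, fill 50.
Total = 31×90 + 30×50 + 29×90 + 27×40 + 24×80 + 20×50 = 10900.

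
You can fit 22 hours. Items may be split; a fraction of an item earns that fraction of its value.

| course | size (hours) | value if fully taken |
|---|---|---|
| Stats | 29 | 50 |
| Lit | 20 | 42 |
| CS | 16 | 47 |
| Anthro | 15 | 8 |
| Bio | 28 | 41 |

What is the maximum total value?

Sort by value density: CS 47/16≈2.94, Lit 42/20≈2.1, Stats 50/29≈1.72, Bio 41/28≈1.46, Anthro 8/15≈0.533.
All 16 hours of CS fit (value 47) ; 6 remain.
Fill the last 6 hours with part of Lit: 6/20 of it earns 12.6.
Total value = 59.6.

59.6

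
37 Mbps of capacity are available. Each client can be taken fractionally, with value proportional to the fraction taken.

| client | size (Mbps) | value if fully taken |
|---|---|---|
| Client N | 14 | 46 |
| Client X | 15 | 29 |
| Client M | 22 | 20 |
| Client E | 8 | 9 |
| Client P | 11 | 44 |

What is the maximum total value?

113.2

Rank by value-to-size ratio: Client P 44/11≈4, Client N 46/14≈3.29, Client X 29/15≈1.93, Client E 9/8≈1.12, Client M 20/22≈0.909.
Client P: take in full, 11 Mbps for value 44 — 26 left.
All 14 Mbps of Client N fit (value 46) — 12 remain.
Only 12 Mbps remain; take 12/15 of Client X for value 29×12/15 = 23.2.
Total value = 113.2.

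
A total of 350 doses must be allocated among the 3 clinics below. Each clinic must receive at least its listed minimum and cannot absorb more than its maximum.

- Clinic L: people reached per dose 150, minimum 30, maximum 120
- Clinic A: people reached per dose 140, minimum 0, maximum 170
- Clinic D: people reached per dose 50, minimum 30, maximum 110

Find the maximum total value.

Meeting every minimum uses 30+0+30 = 60 doses, leaving 290.
Order the clinics by people reached per dose: Clinic L 150 > Clinic A 140 > Clinic D 50.
Clinic L: +90 to 120 (cap) ; 200 left.
Give Clinic A 170 more to hit its cap of 170 ; 30 left.
Only 30 left; Clinic D takes them to reach 60.
Total = 150×120 + 140×170 + 50×60 = 44800.

44800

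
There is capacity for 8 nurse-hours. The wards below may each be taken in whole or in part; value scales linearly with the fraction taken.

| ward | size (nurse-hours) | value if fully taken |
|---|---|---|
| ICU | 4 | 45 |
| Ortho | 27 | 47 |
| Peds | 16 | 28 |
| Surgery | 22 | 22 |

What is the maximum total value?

52

Sort by value density: ICU 45/4≈11.2, Peds 28/16≈1.75, Ortho 47/27≈1.74, Surgery 22/22≈1.
ICU: take in full, 4 nurse-hours for value 45 — 4 left.
Fill the last 4 nurse-hours with part of Peds: 4/16 of it earns 7.
Total value = 52.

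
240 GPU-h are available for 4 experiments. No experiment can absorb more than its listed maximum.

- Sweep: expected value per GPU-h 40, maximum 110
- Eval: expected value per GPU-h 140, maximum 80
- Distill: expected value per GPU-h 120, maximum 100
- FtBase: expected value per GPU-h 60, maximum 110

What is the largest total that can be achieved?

26800

Highest expected value per GPU-h first: Eval 140 > Distill 120 > FtBase 60 > Sweep 40.
Eval: +80 to 80 (cap) ; 160 left.
Distill: +100 to 100 (cap) ; 60 left.
FtBase: +60 (room for 110) → 60. Pool exhausted.
Total = 140×80 + 120×100 + 60×60 = 26800.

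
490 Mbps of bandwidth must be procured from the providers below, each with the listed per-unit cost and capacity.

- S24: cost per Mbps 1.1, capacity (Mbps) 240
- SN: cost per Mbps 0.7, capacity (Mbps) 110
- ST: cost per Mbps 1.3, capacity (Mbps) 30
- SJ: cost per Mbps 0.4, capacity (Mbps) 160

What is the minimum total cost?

Use providers in increasing cost order.
Take 160 from SJ at 0.4 → need 330 more.
Take 110 from SN at 0.7 → need 220 more.
Take 220 from S24 at 1.1 to finish.
ST: unused.
Cost = 160×0.4 + 110×0.7 + 220×1.1 = 383.

383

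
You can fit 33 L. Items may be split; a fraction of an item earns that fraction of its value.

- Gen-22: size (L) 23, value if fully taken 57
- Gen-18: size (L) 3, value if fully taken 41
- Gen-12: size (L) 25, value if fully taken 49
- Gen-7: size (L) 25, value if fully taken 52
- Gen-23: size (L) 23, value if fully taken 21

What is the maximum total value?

112.56

Sort by value density: Gen-18 41/3≈13.7, Gen-22 57/23≈2.48, Gen-7 52/25≈2.08, Gen-12 49/25≈1.96, Gen-23 21/23≈0.913.
Gen-18: take in full, 3 L for value 41 ; 30 left.
Gen-22: take in full, 23 L for value 57 ; 7 left.
Fill the last 7 L with part of Gen-7: 7/25 of it earns 14.56.
Total value = 112.56.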